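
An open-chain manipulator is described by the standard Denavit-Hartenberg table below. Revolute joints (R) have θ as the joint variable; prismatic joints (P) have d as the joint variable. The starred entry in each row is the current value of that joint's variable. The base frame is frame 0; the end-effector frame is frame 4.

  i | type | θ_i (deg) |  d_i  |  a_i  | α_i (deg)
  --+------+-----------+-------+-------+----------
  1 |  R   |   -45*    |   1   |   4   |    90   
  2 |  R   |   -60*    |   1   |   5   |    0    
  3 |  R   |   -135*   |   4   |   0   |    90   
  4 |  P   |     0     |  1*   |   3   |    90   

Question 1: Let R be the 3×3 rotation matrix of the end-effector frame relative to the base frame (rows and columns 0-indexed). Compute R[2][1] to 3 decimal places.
0.966

End-effector y-axis (col 1 of R) = (0.1830,-0.1830,0.9659)
R[2][1] = 0.9659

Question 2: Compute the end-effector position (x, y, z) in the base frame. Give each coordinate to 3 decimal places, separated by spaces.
after link 1: o_1 = (2.8284, -2.8284, 1.0000)
after link 2: o_2 = (3.8891, -5.3033, -3.3301)
after link 3: o_3 = (1.0607, -8.1317, -3.3301)
after link 4: o_4 = (-0.8054, -6.2657, -1.5877)

-0.805 -6.266 -1.588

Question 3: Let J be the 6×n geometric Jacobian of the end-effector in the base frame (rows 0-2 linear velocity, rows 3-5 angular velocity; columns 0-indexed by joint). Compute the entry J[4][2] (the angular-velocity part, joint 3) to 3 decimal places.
-0.707

axis z_2 = (-0.7071,-0.7071,0.0000); lever o_n−o_2 = (-4.6945,-0.9624,1.7424)
cross product → J_v[:, 2] = (-1.2321,1.2321,-2.6390)
J_ω[:, 2] = z_2
entry J[4][2] = -0.7071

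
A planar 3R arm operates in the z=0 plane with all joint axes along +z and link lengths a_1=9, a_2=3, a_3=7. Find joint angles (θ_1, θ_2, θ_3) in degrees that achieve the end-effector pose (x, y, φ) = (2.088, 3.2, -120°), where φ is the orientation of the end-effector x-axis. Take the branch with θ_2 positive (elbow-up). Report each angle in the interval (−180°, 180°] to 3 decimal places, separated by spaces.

wrist centre = target − a_3·(cos φ, sin φ) = (5.5880, 9.2622)
cos θ_2 = (117.0137−9²−3²)/(2·9·3) = 0.5003; θ_2 = 59.9832° (elbow-up)
β = atan2(9.2622,5.5880) = 58.8968°; ψ = atan2(2.5976,10.5008) = 13.8947°
θ_1 = β − ψ = 45.0022°
θ_3 = φ − θ_1 − θ_2 = 135.0146° (wrapped to (-180°,180°])

45.002 59.983 135.015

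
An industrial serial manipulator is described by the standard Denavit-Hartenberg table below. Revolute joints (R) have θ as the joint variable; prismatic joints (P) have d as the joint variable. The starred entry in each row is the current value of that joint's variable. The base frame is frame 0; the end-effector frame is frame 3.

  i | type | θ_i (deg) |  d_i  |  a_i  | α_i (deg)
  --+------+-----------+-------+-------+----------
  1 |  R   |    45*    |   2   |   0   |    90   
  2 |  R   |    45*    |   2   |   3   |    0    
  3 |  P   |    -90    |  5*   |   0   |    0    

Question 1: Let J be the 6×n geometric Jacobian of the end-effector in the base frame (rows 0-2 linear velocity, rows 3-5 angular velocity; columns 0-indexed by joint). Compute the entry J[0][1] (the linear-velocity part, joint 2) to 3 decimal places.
-1.500

axis z_1 = (0.7071,-0.7071,0.0000); lever o_n−o_1 = (6.4497,-3.4497,2.1213)
cross product → J_v[:, 1] = (-1.5000,-1.5000,2.1213)
J_ω[:, 1] = z_1
entry J[0][1] = -1.5000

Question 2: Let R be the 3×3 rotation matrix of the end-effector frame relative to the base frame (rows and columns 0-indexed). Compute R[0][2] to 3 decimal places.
End-effector z-axis (col 2 of R) = (0.7071,-0.7071,0.0000)
R[0][2] = 0.7071

0.707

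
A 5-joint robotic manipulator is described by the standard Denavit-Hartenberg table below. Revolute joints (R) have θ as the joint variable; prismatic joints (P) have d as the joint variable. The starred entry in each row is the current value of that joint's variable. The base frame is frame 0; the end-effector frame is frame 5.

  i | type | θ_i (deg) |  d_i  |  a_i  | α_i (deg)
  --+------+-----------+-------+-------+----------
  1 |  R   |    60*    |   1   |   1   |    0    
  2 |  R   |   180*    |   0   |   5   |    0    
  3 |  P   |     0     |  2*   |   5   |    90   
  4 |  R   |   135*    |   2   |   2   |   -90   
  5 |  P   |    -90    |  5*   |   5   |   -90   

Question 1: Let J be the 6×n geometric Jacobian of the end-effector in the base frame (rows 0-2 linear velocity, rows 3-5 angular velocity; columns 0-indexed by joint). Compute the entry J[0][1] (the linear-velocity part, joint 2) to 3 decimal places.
0.874

axis z_1 = (0.0000,0.0000,1.0000); lever o_n−o_1 = (-8.5873,-0.8736,-0.1213)
cross product → J_v[:, 1] = (0.8736,-8.5873,0.0000)
J_ω[:, 1] = z_1
entry J[0][1] = 0.8736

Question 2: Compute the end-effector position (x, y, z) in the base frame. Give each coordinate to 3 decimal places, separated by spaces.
after link 1: o_1 = (0.5000, 0.8660, 1.0000)
after link 2: o_2 = (-2.0000, -3.4641, 1.0000)
after link 3: o_3 = (-4.5000, -7.7942, 3.0000)
after link 4: o_4 = (-5.5249, -5.5695, 4.4142)
after link 5: o_5 = (-8.0873, -0.0076, 0.8787)

-8.087 -0.008 0.879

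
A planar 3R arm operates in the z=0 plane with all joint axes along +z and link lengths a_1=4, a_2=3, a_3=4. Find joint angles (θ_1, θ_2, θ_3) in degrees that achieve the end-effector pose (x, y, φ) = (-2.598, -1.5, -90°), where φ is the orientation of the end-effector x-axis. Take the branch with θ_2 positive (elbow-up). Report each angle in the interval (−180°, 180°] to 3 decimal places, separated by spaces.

wrist centre = target − a_3·(cos φ, sin φ) = (-2.5980, 2.5000)
cos θ_2 = (12.9996−4²−3²)/(2·4·3) = -0.5000; θ_2 = 120.0011° (elbow-up)
β = atan2(2.5000,-2.5980) = 136.1013°; ψ = atan2(2.5980,2.5000) = 46.1024°
θ_1 = β − ψ = 89.9989°
θ_3 = φ − θ_1 − θ_2 = 60.0000° (wrapped to (-180°,180°])

89.999 120.001 60.000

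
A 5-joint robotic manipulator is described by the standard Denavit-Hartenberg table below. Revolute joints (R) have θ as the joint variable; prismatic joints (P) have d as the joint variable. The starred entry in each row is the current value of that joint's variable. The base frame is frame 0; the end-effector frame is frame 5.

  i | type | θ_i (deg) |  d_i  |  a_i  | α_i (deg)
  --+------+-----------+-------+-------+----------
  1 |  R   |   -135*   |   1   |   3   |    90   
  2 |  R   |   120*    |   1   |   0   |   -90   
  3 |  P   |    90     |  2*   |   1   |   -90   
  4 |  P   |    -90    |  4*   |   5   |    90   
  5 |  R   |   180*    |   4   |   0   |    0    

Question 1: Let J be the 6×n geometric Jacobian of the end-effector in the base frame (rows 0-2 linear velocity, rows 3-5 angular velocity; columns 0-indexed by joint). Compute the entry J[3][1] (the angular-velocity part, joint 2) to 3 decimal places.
axis z_1 = (-0.7071,0.7071,0.0000); lever o_n−o_1 = (0.0440,5.7008,-6.9641)
cross product → J_v[:, 1] = (-4.9244,-4.9244,-4.0622)
J_ω[:, 1] = z_1
entry J[3][1] = -0.7071

-0.707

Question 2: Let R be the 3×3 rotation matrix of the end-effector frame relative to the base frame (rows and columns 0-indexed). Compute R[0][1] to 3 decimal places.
End-effector y-axis (col 1 of R) = (0.3536,0.3536,0.8660)
R[0][1] = 0.3536

0.354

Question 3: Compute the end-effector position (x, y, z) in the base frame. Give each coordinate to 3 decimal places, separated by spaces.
after link 1: o_1 = (-2.1213, -2.1213, 1.0000)
after link 2: o_2 = (-2.8284, -1.4142, 1.0000)
after link 3: o_3 = (-0.8966, -0.8966, 0.0000)
after link 4: o_4 = (0.7511, 0.7511, -5.9641)
after link 5: o_5 = (-2.0774, 3.5795, -5.9641)

-2.077 3.580 -5.964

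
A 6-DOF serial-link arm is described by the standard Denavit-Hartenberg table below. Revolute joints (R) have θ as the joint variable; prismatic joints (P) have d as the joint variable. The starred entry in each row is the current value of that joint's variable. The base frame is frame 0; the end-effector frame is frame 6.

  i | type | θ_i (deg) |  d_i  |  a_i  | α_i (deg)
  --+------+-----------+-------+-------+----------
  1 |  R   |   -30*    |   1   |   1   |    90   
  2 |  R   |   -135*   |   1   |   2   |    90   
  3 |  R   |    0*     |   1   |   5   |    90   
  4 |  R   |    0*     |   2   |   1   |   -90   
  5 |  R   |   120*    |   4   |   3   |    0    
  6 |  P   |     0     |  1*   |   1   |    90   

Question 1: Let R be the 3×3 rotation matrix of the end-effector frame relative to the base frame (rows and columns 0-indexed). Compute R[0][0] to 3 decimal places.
-0.127

End-effector x-axis (col 0 of R) = (-0.1268,-0.9268,0.3536)
R[0][0] = -0.1268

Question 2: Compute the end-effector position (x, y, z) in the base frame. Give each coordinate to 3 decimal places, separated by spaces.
-7.714 1.609 1.000

after link 1: o_1 = (0.8660, -0.5000, 1.0000)
after link 2: o_2 = (-0.8587, -0.6589, -0.4142)
after link 3: o_3 = (-4.5330, 1.4624, -3.2426)
after link 4: o_4 = (-4.1453, 3.5480, -3.9497)
after link 5: o_5 = (-6.9753, 2.1819, -0.0607)
after link 6: o_6 = (-7.7145, 1.6087, 1.0000)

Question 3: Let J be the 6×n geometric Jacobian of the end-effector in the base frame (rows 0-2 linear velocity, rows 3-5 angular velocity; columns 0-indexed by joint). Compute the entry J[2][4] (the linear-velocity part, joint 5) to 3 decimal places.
axis z_4 = (-0.6124,0.3536,0.7071); lever o_n−o_4 = (-3.5692,-1.9393,4.9497)
cross product → J_v[:, 4] = (3.1213,0.5073,2.4495)
J_ω[:, 4] = z_4
entry J[2][4] = 2.4495

2.449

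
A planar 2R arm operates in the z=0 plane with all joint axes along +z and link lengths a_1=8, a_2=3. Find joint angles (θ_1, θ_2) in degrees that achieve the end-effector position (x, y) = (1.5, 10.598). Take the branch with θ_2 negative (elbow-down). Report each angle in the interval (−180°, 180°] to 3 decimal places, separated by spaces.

cos θ_2 = (114.5676−8²−3²)/(2·8·3) = 0.8660; θ_2 = -30.0039° (elbow-down)
β = atan2(10.5980,1.5000) = 81.9441°; ψ = atan2(-1.5002,10.5980) = -8.0569°
θ_1 = β − ψ = 90.0009°

90.001 -30.004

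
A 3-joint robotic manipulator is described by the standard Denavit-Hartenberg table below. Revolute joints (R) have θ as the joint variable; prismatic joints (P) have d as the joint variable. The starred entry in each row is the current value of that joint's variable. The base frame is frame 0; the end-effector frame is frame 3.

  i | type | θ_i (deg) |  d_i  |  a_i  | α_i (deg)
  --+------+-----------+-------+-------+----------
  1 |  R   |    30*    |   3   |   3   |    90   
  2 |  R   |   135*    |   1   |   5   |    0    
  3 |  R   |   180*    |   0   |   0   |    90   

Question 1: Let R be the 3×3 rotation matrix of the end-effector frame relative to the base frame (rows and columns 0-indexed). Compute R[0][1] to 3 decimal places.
0.500

End-effector y-axis (col 1 of R) = (0.5000,-0.8660,0.0000)
R[0][1] = 0.5000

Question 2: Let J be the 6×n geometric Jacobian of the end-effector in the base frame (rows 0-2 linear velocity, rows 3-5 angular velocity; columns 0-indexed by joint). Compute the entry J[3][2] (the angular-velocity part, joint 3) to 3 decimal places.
0.500

axis z_2 = (0.5000,-0.8660,0.0000); lever o_n−o_2 = (0.0000,0.0000,0.0000)
cross product → J_v[:, 2] = (-0.0000,0.0000,0.0000)
J_ω[:, 2] = z_2
entry J[3][2] = 0.5000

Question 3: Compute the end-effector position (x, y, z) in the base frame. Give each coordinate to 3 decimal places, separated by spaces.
after link 1: o_1 = (2.5981, 1.5000, 3.0000)
after link 2: o_2 = (0.0362, -1.1338, 6.5355)
after link 3: o_3 = (0.0362, -1.1338, 6.5355)

0.036 -1.134 6.536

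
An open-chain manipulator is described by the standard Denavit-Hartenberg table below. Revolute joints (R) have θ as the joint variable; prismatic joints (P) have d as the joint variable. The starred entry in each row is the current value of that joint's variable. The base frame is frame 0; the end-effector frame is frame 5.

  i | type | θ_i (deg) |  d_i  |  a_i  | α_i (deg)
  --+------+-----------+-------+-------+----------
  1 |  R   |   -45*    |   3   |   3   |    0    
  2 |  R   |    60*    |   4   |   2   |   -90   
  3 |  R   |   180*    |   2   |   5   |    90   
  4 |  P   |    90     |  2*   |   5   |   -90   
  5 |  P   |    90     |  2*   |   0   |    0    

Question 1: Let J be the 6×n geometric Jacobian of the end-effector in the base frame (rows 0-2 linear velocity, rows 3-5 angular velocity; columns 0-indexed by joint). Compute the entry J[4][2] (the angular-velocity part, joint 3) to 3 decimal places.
0.966

axis z_2 = (-0.2588,0.9659,0.0000); lever o_n−o_2 = (-4.7095,5.9850,-2.0000)
cross product → J_v[:, 2] = (-1.9319,-0.5176,3.0000)
J_ω[:, 2] = z_2
entry J[4][2] = 0.9659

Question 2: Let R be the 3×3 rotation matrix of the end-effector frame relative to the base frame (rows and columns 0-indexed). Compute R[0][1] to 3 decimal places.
0.259

End-effector y-axis (col 1 of R) = (0.2588,-0.9659,-0.0000)
R[0][1] = 0.2588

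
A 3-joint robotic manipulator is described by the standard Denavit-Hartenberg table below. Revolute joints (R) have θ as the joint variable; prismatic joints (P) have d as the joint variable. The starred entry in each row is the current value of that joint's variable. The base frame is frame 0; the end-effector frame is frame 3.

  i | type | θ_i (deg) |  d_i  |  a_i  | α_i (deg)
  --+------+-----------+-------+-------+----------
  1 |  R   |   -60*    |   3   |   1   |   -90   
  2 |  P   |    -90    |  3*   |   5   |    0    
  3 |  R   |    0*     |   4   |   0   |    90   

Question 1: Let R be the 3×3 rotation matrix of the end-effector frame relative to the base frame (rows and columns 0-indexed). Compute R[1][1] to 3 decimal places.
End-effector y-axis (col 1 of R) = (0.8660,0.5000,0.0000)
R[1][1] = 0.5000

0.500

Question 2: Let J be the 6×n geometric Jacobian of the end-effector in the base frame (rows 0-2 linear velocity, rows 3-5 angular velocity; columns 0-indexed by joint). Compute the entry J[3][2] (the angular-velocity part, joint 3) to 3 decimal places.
axis z_2 = (0.8660,0.5000,0.0000); lever o_n−o_2 = (3.4641,2.0000,0.0000)
cross product → J_v[:, 2] = (-0.0000,0.0000,-0.0000)
J_ω[:, 2] = z_2
entry J[3][2] = 0.8660

0.866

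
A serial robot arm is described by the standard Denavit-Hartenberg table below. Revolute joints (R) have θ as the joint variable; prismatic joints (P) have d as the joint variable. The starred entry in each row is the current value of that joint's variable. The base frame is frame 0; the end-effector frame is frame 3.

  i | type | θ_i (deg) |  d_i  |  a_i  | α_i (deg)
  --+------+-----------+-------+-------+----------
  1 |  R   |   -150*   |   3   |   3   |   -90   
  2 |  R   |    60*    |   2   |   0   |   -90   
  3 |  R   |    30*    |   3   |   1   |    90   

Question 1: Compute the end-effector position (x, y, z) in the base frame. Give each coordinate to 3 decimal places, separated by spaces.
0.027 -1.717 0.750

after link 1: o_1 = (-2.5981, -1.5000, 3.0000)
after link 2: o_2 = (-1.5981, -3.2321, 3.0000)
after link 3: o_3 = (0.0269, -1.7165, 0.7500)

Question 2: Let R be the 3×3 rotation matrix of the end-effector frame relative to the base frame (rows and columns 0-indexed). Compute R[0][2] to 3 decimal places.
End-effector z-axis (col 2 of R) = (0.2165,-0.8750,-0.4330)
R[0][2] = 0.2165

0.217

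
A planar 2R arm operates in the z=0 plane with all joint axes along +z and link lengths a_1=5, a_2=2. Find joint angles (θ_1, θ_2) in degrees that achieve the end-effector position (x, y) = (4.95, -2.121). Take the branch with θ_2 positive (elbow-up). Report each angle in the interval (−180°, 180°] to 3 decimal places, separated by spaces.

cos θ_2 = (29.0011−5²−2²)/(2·5·2) = 0.0001; θ_2 = 89.9967° (elbow-up)
β = atan2(-2.1210,4.9500) = -23.1944°; ψ = atan2(2.0000,5.0001) = 21.8010°
θ_1 = β − ψ = -44.9954°

-44.995 89.997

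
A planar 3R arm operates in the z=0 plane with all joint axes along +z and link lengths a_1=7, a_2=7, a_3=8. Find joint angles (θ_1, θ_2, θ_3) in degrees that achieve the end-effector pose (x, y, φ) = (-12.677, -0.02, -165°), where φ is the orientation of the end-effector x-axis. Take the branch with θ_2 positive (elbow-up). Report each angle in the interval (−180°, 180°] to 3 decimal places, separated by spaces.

wrist centre = target − a_3·(cos φ, sin φ) = (-4.9496, 2.0506)
cos θ_2 = (28.7032−7²−7²)/(2·7·7) = -0.7071; θ_2 = 135.0002° (elbow-up)
β = atan2(2.0506,-4.9496) = 157.4964°; ψ = atan2(4.9497,2.0502) = 67.5001°
θ_1 = β − ψ = 89.9963°
θ_3 = φ − θ_1 − θ_2 = -29.9965° (wrapped to (-180°,180°])

89.996 135.000 -29.997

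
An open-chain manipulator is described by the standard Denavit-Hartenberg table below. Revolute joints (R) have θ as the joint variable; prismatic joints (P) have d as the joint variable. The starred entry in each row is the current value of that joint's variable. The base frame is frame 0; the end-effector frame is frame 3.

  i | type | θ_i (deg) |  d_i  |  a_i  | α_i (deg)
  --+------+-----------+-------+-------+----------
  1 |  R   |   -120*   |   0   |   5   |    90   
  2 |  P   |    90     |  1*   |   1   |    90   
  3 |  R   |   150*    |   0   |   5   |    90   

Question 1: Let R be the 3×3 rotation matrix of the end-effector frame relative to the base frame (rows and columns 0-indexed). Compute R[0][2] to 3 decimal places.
End-effector z-axis (col 2 of R) = (-0.7500,0.4330,0.5000)
R[0][2] = -0.7500

-0.750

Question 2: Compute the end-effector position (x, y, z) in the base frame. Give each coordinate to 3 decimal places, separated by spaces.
-5.531 -2.580 -3.330

after link 1: o_1 = (-2.5000, -4.3301, 0.0000)
after link 2: o_2 = (-3.3660, -3.8301, 1.0000)
after link 3: o_3 = (-5.5311, -2.5801, -3.3301)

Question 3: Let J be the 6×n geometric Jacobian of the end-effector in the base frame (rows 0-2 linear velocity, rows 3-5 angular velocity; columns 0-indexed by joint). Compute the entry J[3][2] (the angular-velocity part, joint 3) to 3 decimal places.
axis z_2 = (-0.5000,-0.8660,-0.0000); lever o_n−o_2 = (-2.1651,1.2500,-4.3301)
cross product → J_v[:, 2] = (3.7500,-2.1651,-2.5000)
J_ω[:, 2] = z_2
entry J[3][2] = -0.5000

-0.500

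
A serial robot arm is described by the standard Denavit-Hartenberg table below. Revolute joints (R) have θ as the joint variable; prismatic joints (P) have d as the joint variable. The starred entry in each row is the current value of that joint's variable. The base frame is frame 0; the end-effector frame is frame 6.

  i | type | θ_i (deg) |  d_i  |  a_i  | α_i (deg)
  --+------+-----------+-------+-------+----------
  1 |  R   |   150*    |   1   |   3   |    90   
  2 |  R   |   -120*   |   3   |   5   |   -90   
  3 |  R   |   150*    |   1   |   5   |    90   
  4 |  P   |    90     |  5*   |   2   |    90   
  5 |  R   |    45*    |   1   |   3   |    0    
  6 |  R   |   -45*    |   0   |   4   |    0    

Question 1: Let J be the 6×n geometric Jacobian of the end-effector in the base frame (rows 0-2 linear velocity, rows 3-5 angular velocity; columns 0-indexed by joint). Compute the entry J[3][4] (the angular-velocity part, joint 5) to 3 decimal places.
-0.625

axis z_4 = (-0.6250,-0.2165,0.7500); lever o_n−o_4 = (-5.6753,0.5779,-3.2292)
cross product → J_v[:, 4] = (0.2657,-6.2747,-1.5899)
J_ω[:, 4] = z_4
entry J[3][4] = -0.6250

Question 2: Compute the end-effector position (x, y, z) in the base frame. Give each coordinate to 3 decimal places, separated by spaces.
after link 1: o_1 = (-2.5981, 1.5000, 1.0000)
after link 2: o_2 = (1.0670, 2.8481, -3.3301)
after link 3: o_3 = (-2.8080, 2.1986, -0.0801)
after link 4: o_4 = (-5.3905, -1.3104, -3.2452)
after link 5: o_5 = (-8.0658, -2.4645, -4.4744)
after link 6: o_6 = (-11.0658, -0.7325, -6.4744)

-11.066 -0.732 -6.474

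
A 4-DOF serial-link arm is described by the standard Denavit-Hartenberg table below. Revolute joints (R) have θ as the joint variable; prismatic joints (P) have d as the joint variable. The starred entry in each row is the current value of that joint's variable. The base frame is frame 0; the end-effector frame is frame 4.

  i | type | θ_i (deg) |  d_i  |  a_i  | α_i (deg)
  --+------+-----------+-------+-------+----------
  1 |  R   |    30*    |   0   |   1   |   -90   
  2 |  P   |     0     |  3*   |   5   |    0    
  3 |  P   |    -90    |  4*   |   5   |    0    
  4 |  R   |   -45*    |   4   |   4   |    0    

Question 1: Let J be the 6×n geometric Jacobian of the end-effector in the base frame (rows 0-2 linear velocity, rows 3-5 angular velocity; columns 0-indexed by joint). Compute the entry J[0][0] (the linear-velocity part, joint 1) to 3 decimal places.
axis z_0 = ẑ; lever o_n−o_0 = (-2.7533,11.1121,7.8284)
cross product → J_v[:, 0] = (-11.1121,-2.7533,0.0000)
J_ω[:, 0] = z_0
entry J[0][0] = -11.1121

-11.112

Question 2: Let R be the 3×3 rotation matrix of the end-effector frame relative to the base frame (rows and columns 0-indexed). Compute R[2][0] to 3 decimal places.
0.707

End-effector x-axis (col 0 of R) = (-0.6124,-0.3536,0.7071)
R[2][0] = 0.7071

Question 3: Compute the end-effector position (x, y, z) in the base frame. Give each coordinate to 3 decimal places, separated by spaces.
-2.753 11.112 7.828

after link 1: o_1 = (0.8660, 0.5000, 0.0000)
after link 2: o_2 = (3.6962, 5.5981, 0.0000)
after link 3: o_3 = (1.6962, 9.0622, 5.0000)
after link 4: o_4 = (-2.7533, 11.1121, 7.8284)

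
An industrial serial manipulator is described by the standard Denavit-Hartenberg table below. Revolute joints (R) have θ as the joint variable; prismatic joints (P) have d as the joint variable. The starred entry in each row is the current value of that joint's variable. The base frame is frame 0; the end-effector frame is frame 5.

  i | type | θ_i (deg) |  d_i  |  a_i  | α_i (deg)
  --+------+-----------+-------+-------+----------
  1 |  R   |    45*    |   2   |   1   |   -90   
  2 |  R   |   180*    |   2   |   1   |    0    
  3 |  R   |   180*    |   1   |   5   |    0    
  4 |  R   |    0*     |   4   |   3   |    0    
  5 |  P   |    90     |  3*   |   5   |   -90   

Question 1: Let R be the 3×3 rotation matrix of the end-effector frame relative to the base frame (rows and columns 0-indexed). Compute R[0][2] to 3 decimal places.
-0.707

End-effector z-axis (col 2 of R) = (-0.7071,-0.7071,-0.0000)
R[0][2] = -0.7071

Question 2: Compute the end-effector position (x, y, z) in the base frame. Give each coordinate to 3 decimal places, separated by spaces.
after link 1: o_1 = (0.7071, 0.7071, 2.0000)
after link 2: o_2 = (-1.4142, 1.4142, 2.0000)
after link 3: o_3 = (1.4142, 5.6569, 2.0000)
after link 4: o_4 = (0.7071, 10.6066, 2.0000)
after link 5: o_5 = (-1.4142, 12.7279, -3.0000)

-1.414 12.728 -3.000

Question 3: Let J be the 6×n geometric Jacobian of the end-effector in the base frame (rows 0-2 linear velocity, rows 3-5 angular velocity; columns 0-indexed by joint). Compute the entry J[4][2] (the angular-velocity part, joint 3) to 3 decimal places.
0.707

axis z_2 = (-0.7071,0.7071,0.0000); lever o_n−o_2 = (0.0000,11.3137,-5.0000)
cross product → J_v[:, 2] = (-3.5355,-3.5355,-8.0000)
J_ω[:, 2] = z_2
entry J[4][2] = 0.7071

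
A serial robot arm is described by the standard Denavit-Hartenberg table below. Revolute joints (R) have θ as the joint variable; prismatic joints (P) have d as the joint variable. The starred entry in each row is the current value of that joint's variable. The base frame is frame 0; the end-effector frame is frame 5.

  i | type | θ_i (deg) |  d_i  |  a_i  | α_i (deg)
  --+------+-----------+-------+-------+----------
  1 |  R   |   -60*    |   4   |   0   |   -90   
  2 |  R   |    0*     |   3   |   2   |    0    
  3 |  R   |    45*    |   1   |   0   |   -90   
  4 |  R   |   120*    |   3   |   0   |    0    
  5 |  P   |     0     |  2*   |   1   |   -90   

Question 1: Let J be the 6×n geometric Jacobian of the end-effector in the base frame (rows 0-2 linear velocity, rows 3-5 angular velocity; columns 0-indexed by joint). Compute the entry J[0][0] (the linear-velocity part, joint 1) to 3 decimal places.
axis z_0 = ẑ; lever o_n−o_0 = (1.7696,3.2030,0.8180)
cross product → J_v[:, 0] = (-3.2030,1.7696,0.0000)
J_ω[:, 0] = z_0
entry J[0][0] = -3.2030

-3.203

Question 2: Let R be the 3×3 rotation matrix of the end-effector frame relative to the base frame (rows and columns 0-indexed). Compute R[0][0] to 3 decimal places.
-0.927

End-effector x-axis (col 0 of R) = (-0.9268,-0.1268,0.3536)
R[0][0] = -0.9268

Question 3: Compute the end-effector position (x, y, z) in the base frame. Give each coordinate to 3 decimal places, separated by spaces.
1.770 3.203 0.818

after link 1: o_1 = (0.0000, 0.0000, 4.0000)
after link 2: o_2 = (3.5981, -0.2321, 4.0000)
after link 3: o_3 = (4.4641, 0.2679, 4.0000)
after link 4: o_4 = (3.4034, 2.1051, 1.8787)
after link 5: o_5 = (1.7696, 3.2030, 0.8180)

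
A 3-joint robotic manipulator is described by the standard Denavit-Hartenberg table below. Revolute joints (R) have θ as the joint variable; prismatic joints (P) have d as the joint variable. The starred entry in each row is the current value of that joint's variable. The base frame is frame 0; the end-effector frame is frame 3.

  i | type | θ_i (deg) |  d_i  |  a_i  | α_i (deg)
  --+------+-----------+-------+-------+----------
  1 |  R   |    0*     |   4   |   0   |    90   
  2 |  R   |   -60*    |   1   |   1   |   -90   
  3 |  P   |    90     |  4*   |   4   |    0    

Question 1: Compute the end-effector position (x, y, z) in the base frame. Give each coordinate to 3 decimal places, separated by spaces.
after link 1: o_1 = (0.0000, 0.0000, 4.0000)
after link 2: o_2 = (0.5000, -1.0000, 3.1340)
after link 3: o_3 = (3.9641, 3.0000, 5.1340)

3.964 3.000 5.134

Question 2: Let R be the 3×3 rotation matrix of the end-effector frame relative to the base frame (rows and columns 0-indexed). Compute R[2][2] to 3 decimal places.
End-effector z-axis (col 2 of R) = (0.8660,-0.0000,0.5000)
R[2][2] = 0.5000

0.500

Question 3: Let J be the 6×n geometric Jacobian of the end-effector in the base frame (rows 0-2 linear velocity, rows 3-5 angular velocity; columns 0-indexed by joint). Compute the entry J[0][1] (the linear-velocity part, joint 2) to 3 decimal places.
axis z_1 = (0.0000,-1.0000,0.0000); lever o_n−o_1 = (3.9641,3.0000,1.1340)
cross product → J_v[:, 1] = (-1.1340,0.0000,3.9641)
J_ω[:, 1] = z_1
entry J[0][1] = -1.1340

-1.134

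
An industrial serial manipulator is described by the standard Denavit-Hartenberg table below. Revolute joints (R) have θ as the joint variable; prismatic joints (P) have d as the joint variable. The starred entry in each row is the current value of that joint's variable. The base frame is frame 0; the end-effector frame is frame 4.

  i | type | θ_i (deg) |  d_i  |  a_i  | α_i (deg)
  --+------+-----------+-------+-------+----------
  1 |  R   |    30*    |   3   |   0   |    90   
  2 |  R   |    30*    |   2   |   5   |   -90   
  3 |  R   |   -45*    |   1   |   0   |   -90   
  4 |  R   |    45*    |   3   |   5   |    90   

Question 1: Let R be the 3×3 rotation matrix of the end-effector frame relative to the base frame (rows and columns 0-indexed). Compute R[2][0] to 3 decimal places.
-0.362

End-effector x-axis (col 0 of R) = (0.9312,-0.0397,-0.3624)
R[2][0] = -0.3624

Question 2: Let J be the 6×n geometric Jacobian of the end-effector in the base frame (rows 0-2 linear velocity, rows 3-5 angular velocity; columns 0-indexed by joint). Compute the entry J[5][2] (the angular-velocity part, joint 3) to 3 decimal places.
0.866

axis z_2 = (-0.4330,-0.2500,0.8660); lever o_n−o_2 = (4.7532,2.3070,0.1148)
cross product → J_v[:, 2] = (-2.0267,4.1662,0.1893)
J_ω[:, 2] = z_2
entry J[5][2] = 0.8660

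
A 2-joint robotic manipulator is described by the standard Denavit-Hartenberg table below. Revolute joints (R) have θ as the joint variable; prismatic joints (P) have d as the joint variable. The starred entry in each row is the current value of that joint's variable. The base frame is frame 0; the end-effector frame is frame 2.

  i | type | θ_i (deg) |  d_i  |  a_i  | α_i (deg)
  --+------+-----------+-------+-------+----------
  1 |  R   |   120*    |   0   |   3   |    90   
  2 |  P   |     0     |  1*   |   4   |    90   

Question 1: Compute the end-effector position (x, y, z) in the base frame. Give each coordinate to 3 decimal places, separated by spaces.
after link 1: o_1 = (-1.5000, 2.5981, 0.0000)
after link 2: o_2 = (-2.6340, 6.5622, 0.0000)

-2.634 6.562 0.000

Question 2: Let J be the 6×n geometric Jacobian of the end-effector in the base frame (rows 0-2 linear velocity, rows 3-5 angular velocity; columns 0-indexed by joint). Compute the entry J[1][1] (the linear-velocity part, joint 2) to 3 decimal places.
0.500

prismatic axis z_1 = (0.8660,0.5000,0.0000)
J_v[:, 1] = z_1; J_ω[:, 1] = (0,0,0)
entry J[1][1] = 0.5000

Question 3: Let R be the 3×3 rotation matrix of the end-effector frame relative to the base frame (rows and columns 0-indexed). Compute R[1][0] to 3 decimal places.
End-effector x-axis (col 0 of R) = (-0.5000,0.8660,0.0000)
R[1][0] = 0.8660

0.866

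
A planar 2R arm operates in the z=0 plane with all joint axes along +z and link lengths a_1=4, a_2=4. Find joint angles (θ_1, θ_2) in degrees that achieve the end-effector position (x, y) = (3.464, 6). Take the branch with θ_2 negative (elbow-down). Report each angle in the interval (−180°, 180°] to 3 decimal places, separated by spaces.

cos θ_2 = (47.9993−4²−4²)/(2·4·4) = 0.5000; θ_2 = -60.0015° (elbow-down)
β = atan2(6.0000,3.4640) = 60.0007°; ψ = atan2(-3.4642,5.9999) = -30.0007°
θ_1 = β − ψ = 90.0015°

90.001 -60.001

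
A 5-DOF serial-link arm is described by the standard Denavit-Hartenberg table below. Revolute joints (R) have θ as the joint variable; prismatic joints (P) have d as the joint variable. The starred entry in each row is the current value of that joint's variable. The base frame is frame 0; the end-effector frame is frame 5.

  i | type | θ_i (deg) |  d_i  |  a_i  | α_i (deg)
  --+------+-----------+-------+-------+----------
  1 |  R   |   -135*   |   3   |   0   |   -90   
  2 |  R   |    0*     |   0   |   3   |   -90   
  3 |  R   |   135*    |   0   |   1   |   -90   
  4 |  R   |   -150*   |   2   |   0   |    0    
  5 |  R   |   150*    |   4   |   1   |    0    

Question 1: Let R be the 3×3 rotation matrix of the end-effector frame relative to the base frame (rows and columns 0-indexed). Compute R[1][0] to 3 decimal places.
1.000

End-effector x-axis (col 0 of R) = (-0.0000,1.0000,-0.0000)
R[1][0] = 1.0000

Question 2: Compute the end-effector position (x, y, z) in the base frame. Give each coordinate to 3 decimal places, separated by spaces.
after link 1: o_1 = (0.0000, 0.0000, 3.0000)
after link 2: o_2 = (-2.1213, -2.1213, 3.0000)
after link 3: o_3 = (-2.1213, -1.1213, 3.0000)
after link 4: o_4 = (-0.1213, -1.1213, 3.0000)
after link 5: o_5 = (3.8787, -0.1213, 3.0000)

3.879 -0.121 3.000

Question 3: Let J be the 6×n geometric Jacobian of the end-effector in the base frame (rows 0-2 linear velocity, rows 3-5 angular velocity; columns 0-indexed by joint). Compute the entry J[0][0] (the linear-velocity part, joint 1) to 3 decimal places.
axis z_0 = ẑ; lever o_n−o_0 = (3.8787,-0.1213,3.0000)
cross product → J_v[:, 0] = (0.1213,3.8787,-0.0000)
J_ω[:, 0] = z_0
entry J[0][0] = 0.1213

0.121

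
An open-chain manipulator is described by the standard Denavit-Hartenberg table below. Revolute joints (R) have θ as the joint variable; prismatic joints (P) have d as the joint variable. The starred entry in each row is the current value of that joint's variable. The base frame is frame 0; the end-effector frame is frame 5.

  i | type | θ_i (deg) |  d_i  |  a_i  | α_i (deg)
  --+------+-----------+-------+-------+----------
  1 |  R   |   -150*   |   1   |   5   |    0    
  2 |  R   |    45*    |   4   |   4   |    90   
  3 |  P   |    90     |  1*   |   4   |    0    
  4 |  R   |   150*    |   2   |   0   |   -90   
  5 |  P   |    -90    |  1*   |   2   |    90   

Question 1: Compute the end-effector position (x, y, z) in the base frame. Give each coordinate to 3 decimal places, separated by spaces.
after link 1: o_1 = (-4.3301, -2.5000, 1.0000)
after link 2: o_2 = (-5.3654, -6.3637, 5.0000)
after link 3: o_3 = (-6.3313, -6.1049, 9.0000)
after link 4: o_4 = (-8.2632, -5.5872, 9.0000)
after link 5: o_5 = (-10.4192, -5.9061, 8.5000)

-10.419 -5.906 8.500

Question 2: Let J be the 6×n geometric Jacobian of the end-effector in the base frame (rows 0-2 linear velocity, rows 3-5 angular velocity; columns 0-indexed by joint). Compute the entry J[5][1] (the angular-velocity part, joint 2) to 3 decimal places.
axis z_1 = (0.0000,0.0000,1.0000); lever o_n−o_1 = (-6.0890,-3.4061,7.5000)
cross product → J_v[:, 1] = (3.4061,-6.0890,0.0000)
J_ω[:, 1] = z_1
entry J[5][1] = 1.0000

1.000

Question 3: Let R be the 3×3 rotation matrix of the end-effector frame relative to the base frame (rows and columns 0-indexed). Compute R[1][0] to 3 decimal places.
End-effector x-axis (col 0 of R) = (-0.9659,0.2588,0.0000)
R[1][0] = 0.2588

0.259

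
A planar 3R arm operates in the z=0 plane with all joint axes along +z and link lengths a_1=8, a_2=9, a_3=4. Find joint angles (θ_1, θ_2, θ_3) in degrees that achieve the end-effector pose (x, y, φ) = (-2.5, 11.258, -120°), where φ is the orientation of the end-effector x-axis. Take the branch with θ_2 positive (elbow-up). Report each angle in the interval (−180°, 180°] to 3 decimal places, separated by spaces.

wrist centre = target − a_3·(cos φ, sin φ) = (-0.5000, 14.7221)
cos θ_2 = (216.9903−8²−9²)/(2·8·9) = 0.4999; θ_2 = 60.0045° (elbow-up)
β = atan2(14.7221,-0.5000) = 91.9452°; ψ = atan2(7.7946,12.4994) = 31.9475°
θ_1 = β − ψ = 59.9976°
θ_3 = φ − θ_1 − θ_2 = 119.9979° (wrapped to (-180°,180°])

59.998 60.004 119.998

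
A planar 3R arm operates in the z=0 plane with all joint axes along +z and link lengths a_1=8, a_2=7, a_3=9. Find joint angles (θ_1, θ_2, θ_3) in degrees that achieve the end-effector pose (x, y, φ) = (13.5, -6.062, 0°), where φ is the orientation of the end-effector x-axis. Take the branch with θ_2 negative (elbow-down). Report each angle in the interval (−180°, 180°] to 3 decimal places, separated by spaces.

wrist centre = target − a_3·(cos φ, sin φ) = (4.5000, -6.0620)
cos θ_2 = (56.9978−8²−7²)/(2·8·7) = -0.5000; θ_2 = -120.0013° (elbow-down)
β = atan2(-6.0620,4.5000) = -53.4124°; ψ = atan2(-6.0621,4.4999) = -53.4137°
θ_1 = β − ψ = 0.0013°
θ_3 = φ − θ_1 − θ_2 = 120.0000° (wrapped to (-180°,180°])

0.001 -120.001 120.000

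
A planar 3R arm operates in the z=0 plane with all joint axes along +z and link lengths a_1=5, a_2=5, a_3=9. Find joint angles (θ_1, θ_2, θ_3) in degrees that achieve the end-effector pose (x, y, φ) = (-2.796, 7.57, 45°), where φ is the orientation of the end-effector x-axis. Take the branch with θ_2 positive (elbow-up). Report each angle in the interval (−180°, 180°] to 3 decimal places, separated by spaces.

wrist centre = target − a_3·(cos φ, sin φ) = (-9.1600, 1.2060)
cos θ_2 = (85.3594−5²−5²)/(2·5·5) = 0.7072; θ_2 = 44.9934° (elbow-up)
β = atan2(1.2060,-9.1600) = 172.4993°; ψ = atan2(3.5351,8.5359) = 22.4967°
θ_1 = β − ψ = 150.0026°
θ_3 = φ − θ_1 − θ_2 = -149.9960° (wrapped to (-180°,180°])

150.003 44.993 -149.996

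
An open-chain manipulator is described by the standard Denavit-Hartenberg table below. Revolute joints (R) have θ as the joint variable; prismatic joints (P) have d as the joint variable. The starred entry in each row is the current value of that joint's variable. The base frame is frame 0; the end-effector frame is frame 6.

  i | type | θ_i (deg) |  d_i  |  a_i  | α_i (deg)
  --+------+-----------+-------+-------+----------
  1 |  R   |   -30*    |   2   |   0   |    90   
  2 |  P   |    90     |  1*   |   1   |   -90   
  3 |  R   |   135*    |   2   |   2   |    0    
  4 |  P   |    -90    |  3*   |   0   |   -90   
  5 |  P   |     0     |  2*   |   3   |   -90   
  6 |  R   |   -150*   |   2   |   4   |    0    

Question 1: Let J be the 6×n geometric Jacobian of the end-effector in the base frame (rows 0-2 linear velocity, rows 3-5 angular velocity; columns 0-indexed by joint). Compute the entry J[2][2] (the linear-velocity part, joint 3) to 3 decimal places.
-3.914

axis z_2 = (-0.8660,0.5000,0.0000); lever o_n−o_2 = (-0.6408,4.8900,-4.5708)
cross product → J_v[:, 2] = (-2.2854,-3.9584,-3.9145)
J_ω[:, 2] = z_2
entry J[2][2] = -3.9145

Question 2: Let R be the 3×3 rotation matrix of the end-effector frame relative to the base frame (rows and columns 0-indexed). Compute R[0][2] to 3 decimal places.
End-effector z-axis (col 2 of R) = (0.8660,-0.5000,-0.0000)
R[0][2] = 0.8660

0.866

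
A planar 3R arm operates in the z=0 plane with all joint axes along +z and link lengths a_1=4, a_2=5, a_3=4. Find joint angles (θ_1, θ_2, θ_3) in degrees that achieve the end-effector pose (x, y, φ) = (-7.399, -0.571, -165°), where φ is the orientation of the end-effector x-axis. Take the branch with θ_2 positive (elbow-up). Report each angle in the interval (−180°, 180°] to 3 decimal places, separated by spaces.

89.999 135.004 -30.003

wrist centre = target − a_3·(cos φ, sin φ) = (-3.5353, 0.4643)
cos θ_2 = (12.7139−4²−5²)/(2·4·5) = -0.7072; θ_2 = 135.0038° (elbow-up)
β = atan2(0.4643,-3.5353) = 172.5184°; ψ = atan2(3.5353,0.4642) = 82.5191°
θ_1 = β − ψ = 89.9993°
θ_3 = φ − θ_1 − θ_2 = -30.0031° (wrapped to (-180°,180°])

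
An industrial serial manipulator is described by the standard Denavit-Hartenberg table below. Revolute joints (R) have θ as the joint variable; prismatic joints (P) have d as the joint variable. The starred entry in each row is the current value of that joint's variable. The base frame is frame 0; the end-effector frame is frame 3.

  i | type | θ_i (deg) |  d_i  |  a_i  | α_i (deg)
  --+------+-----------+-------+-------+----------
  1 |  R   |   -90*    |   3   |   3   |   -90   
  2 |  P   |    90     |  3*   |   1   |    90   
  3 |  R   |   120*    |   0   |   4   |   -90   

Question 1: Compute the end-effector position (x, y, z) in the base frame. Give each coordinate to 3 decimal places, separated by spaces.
after link 1: o_1 = (0.0000, -3.0000, 3.0000)
after link 2: o_2 = (3.0000, -3.0000, 2.0000)
after link 3: o_3 = (6.4641, -3.0000, 4.0000)

6.464 -3.000 4.000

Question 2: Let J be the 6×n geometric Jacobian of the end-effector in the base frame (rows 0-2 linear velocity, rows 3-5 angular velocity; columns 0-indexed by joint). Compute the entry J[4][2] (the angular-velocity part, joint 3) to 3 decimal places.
axis z_2 = (0.0000,-1.0000,0.0000); lever o_n−o_2 = (3.4641,0.0000,2.0000)
cross product → J_v[:, 2] = (-2.0000,-0.0000,3.4641)
J_ω[:, 2] = z_2
entry J[4][2] = -1.0000

-1.000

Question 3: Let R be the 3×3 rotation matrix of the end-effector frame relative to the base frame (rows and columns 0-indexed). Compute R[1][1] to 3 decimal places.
1.000

End-effector y-axis (col 1 of R) = (-0.0000,1.0000,-0.0000)
R[1][1] = 1.0000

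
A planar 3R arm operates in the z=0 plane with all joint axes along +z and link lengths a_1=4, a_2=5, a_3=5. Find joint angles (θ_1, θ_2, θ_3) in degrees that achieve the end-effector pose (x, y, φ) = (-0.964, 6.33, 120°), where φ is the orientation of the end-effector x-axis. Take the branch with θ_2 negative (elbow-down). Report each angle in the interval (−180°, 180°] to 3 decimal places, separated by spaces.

149.997 -150.001 120.003

wrist centre = target − a_3·(cos φ, sin φ) = (1.5360, 1.9999)
cos θ_2 = (6.3588−4²−5²)/(2·4·5) = -0.8660; θ_2 = -150.0006° (elbow-down)
β = atan2(1.9999,1.5360) = 52.4740°; ψ = atan2(-2.5000,-0.3302) = -97.5231°
θ_1 = β − ψ = 149.9971°
θ_3 = φ − θ_1 − θ_2 = 120.0035° (wrapped to (-180°,180°])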